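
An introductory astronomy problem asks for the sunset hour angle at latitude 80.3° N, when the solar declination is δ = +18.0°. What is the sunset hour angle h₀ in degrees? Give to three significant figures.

h₀ = 180°

Sunrise equation: cos h₀ = −tan ϕ · tan δ = -1.9009 ≤ −1, so the Sun never sets (polar day) and h₀ = π.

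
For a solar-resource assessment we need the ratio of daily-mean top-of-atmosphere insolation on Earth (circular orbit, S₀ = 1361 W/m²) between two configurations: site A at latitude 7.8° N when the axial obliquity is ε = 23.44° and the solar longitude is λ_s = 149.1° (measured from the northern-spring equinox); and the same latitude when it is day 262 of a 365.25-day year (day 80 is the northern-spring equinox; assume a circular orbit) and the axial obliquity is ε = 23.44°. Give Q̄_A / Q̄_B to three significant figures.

— Configuration A (φ=+7.8°):
Solar declination: sin δ = sin ε · sin λ_s = sin 23.44° × sin 149.1° = 0.20428, so δ = +11.787°.
cos H₀ = −tan(+7.8°) tan(+11.787°) = -0.0286, H₀ = 1.5994 rad.
Bracket: H₀ sin φ sin δ + cos φ cos δ sin H₀ = 1.5994×0.13572×0.20428 + 0.99075×0.97891×0.99959 = 0.044343 + 0.969457 = 1.013800.
Q̄ = (S₀/π) × [bracket] = (1361/π) × 1.013800 = 439.20 W/m².
— Configuration B (φ=+7.8°):
Solar longitude: λ_s = 360° × (262 − 80)/365.25 = 179.384°.
sin δ = sin 23.44° × sin 179.384° = 0.00428, so δ = +0.245°.
cos H₀ = −tan(+7.8°) tan(+0.245°) = -0.0006, H₀ = 1.5714 rad.
Bracket: H₀ sin φ sin δ + cos φ cos δ sin H₀ = 1.5714×0.13572×0.00428 + 0.99075×0.99999×1.00000 = 0.000913 + 0.990740 = 0.991653.
Q̄ = (S₀/π) × [bracket] = (1361/π) × 0.991653 = 429.60 W/m².
Ratio Q̄_A / Q̄_B = 439.20 / 429.60 = 1.022.

Q̄_A / Q̄_B ≈ 1.02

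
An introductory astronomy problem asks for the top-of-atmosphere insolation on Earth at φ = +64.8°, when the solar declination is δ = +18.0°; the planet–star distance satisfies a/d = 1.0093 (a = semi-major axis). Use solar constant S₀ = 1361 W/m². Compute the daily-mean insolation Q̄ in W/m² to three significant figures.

cos H₀ = −tan(+64.8°) tan(+18.000°) = -0.6905, H₀ = 2.3330 rad.
Bracket: H₀ sin φ sin δ + cos φ cos δ sin H₀ = 2.3330×0.90483×0.30902 + 0.42578×0.95106×0.72334 = 0.652331 + 0.292911 = 0.945242.
Inverse-square distance factor (a/d)² = 1.0093² = 1.018686.
Q̄ = (S₀/π) × 1.018686 × [bracket] = (1361/π) × 1.018686 × 0.945242 = 417.1 W/m².

Q̄ ≈ 417 W/m²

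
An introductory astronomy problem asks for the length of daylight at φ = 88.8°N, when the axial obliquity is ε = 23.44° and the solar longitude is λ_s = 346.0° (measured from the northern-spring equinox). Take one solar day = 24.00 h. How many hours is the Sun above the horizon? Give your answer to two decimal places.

Solar declination: sin δ = sin ε · sin λ_s = sin 23.44° × sin 346.0° = -0.09623, so δ = -5.522°.
cos H₀ = −tan φ · tan δ = 4.6156 ≥ 1, so the Sun never rises (polar night) and H₀ = 0.
Daylight = 2H₀/(2π) × 24.00 h = (0.0000/π) × 24.00 = 0.00 h.

0.00 h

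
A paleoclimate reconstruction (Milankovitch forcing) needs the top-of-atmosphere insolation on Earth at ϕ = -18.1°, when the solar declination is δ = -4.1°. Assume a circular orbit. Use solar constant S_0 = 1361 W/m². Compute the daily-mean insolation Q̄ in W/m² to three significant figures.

Q̄ ≈ 426 W/m²

cos h₀ = −tan(-18.1°) tan(-4.100°) = -0.0234, h₀ = 1.5942 rad.
Bracket: h₀ sin ϕ sin δ + cos ϕ cos δ sin h₀ = 1.5942×-0.31068×-0.07150 + 0.95052×0.99744×0.99973 = 0.035413 + 0.947831 = 0.983244.
Q̄ = (S_0/π) × [bracket] = (1361/π) × 0.983244 = 426.0 W/m².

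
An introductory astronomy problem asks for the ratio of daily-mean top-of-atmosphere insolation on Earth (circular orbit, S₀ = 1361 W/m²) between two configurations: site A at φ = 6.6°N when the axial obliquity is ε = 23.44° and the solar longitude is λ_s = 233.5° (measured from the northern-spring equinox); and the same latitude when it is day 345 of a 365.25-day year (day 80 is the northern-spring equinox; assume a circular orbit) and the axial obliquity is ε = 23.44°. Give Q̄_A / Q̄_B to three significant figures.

Q̄_A / Q̄_B ≈ 1.05

— Configuration A (φ=+6.6°):
Solar declination: sin δ = sin ε · sin λ_s = sin 23.44° × sin 233.5° = -0.31977, so δ = -18.649°.
cos H₀ = −tan(+6.6°) tan(-18.649°) = 0.0390, H₀ = 1.5317 rad.
Bracket: H₀ sin φ sin δ + cos φ cos δ sin H₀ = 1.5317×0.11494×-0.31977 + 0.99337×0.94750×0.99924 = -0.056297 + 0.940503 = 0.884206.
Q̄ = (S₀/π) × [bracket] = (1361/π) × 0.884206 = 383.06 W/m².
— Configuration B (φ=+6.6°):
Solar longitude: λ_s = 360° × (345 − 80)/365.25 = 261.191°.
sin δ = sin 23.44° × sin 261.191° = -0.39310, so δ = -23.147°.
cos H₀ = −tan(+6.6°) tan(-23.147°) = 0.0495, H₀ = 1.5213 rad.
Bracket: H₀ sin φ sin δ + cos φ cos δ sin H₀ = 1.5213×0.11494×-0.39310 + 0.99337×0.91950×0.99878 = -0.068737 + 0.912289 = 0.843552.
Q̄ = (S₀/π) × [bracket] = (1361/π) × 0.843552 = 365.44 W/m².
Ratio Q̄_A / Q̄_B = 383.06 / 365.44 = 1.048.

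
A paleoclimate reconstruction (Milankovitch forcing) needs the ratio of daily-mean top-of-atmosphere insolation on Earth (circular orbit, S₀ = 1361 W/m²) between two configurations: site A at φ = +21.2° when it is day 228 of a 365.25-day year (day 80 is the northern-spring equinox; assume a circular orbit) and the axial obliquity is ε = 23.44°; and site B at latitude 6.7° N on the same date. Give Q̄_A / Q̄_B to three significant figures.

— Configuration A (φ=+21.2°):
Solar longitude: λ_s = 360° × (228 − 80)/365.25 = 145.873°.
sin δ = sin 23.44° × sin 145.873° = 0.22317, so δ = +12.895°.
cos H₀ = −tan(+21.2°) tan(+12.895°) = -0.0888, H₀ = 1.6597 rad.
Bracket: H₀ sin φ sin δ + cos φ cos δ sin H₀ = 1.6597×0.36162×0.22317 + 0.93232×0.97478×0.99605 = 0.133942 + 0.905217 = 1.039159.
Q̄ = (S₀/π) × [bracket] = (1361/π) × 1.039159 = 450.18 W/m².
— Configuration B (φ=+6.7°):
cos H₀ = −tan(+6.7°) tan(+12.895°) = -0.0269, H₀ = 1.5977 rad.
Bracket: H₀ sin φ sin δ + cos φ cos δ sin H₀ = 1.5977×0.11667×0.22317 + 0.99317×0.97478×0.99964 = 0.041600 + 0.967774 = 1.009374.
Q̄ = (S₀/π) × [bracket] = (1361/π) × 1.009374 = 437.28 W/m².
Ratio Q̄_A / Q̄_B = 450.18 / 437.28 = 1.030.

Q̄_A / Q̄_B ≈ 1.03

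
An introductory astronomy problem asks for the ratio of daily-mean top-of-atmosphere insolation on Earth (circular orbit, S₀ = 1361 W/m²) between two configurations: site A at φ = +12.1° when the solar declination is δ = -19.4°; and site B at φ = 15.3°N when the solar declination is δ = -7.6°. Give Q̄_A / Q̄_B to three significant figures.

Q̄_A / Q̄_B ≈ 0.904

— Configuration A (φ=+12.1°):
cos H₀ = −tan(+12.1°) tan(-19.400°) = 0.0755, H₀ = 1.4952 rad.
Bracket: H₀ sin φ sin δ + cos φ cos δ sin H₀ = 1.4952×0.20962×-0.33216 + 0.97778×0.94322×0.99715 = -0.104107 + 0.919633 = 0.815526.
Q̄ = (S₀/π) × [bracket] = (1361/π) × 0.815526 = 353.30 W/m².
— Configuration B (φ=+15.3°):
cos H₀ = −tan(+15.3°) tan(-7.600°) = 0.0365, H₀ = 1.5343 rad.
Bracket: H₀ sin φ sin δ + cos φ cos δ sin H₀ = 1.5343×0.26387×-0.13226 + 0.96456×0.99122×0.99933 = -0.053546 + 0.955451 = 0.901905.
Q̄ = (S₀/π) × [bracket] = (1361/π) × 0.901905 = 390.72 W/m².
Ratio Q̄_A / Q̄_B = 353.30 / 390.72 = 0.9042.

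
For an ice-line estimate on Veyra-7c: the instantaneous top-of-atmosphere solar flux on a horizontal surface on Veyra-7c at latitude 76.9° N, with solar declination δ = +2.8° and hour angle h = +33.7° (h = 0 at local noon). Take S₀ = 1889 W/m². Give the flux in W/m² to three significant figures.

446 W/m²

cos θ_z = sin φ sin δ + cos φ cos δ cos h = 0.047579 + 0.188338 = 0.235917.
Flux = S₀ · cos θ_z = 1889 × 0.235917 = 445.6 W/m².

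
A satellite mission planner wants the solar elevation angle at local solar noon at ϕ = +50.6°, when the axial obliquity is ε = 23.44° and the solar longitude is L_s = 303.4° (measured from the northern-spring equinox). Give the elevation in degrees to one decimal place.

Solar declination: sin δ = sin ε · sin L_s = sin 23.44° × sin 303.4° = -0.33209, so δ = -19.396°.
At local noon the hour angle is zero, so the zenith angle equals |ϕ − δ| = |+50.6° − (-19.396°)| = 69.996°.
Elevation = 90° − 69.996° = 20.0°.

20.0°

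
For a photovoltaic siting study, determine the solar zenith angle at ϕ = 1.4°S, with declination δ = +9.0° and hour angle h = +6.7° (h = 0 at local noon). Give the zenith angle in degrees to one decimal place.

θ_z = 12.4°

cos θ_z = sin ϕ sin δ + cos ϕ cos δ cos h = -0.003822 + 0.980650 = 0.976828.
θ_z = arccos(0.976828) = 12.4°.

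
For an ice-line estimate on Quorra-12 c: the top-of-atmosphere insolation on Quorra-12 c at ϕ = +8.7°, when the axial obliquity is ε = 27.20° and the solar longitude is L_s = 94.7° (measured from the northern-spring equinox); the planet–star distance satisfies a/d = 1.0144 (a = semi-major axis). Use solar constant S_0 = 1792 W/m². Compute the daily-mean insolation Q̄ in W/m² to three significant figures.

Solar declination: sin δ = sin ε · sin L_s = sin 27.20° × sin 94.7° = 0.45556, so δ = +27.101°.
cos h₀ = −tan(+8.7°) tan(+27.101°) = -0.0783, h₀ = 1.6492 rad.
Bracket: h₀ sin ϕ sin δ + cos ϕ cos δ sin h₀ = 1.6492×0.15126×0.45556 + 0.98849×0.89020×0.99693 = 0.113643 + 0.877252 = 0.990895.
Inverse-square distance factor (a/d)² = 1.0144² = 1.029007.
Q̄ = (S_0/π) × 1.029007 × [bracket] = (1792/π) × 1.029007 × 0.990895 = 581.6 W/m².

Q̄ ≈ 582 W/m²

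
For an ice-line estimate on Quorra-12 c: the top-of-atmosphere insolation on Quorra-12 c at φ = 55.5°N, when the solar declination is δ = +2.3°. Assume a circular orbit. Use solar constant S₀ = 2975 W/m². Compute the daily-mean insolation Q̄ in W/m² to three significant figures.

cos H₀ = −tan(+55.5°) tan(+2.300°) = -0.0584, H₀ = 1.6293 rad.
Bracket: H₀ sin φ sin δ + cos φ cos δ sin H₀ = 1.6293×0.82413×0.04013 + 0.56641×0.99919×0.99829 = 0.053885 + 0.564983 = 0.618868.
Q̄ = (S₀/π) × [bracket] = (2975/π) × 0.618868 = 586.1 W/m².

Q̄ ≈ 586 W/m²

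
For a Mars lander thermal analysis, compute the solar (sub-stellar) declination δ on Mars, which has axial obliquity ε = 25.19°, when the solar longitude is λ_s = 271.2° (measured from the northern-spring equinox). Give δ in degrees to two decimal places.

δ = -25.18°

sin δ = sin ε · sin λ_s = sin 25.19° × sin 271.2° = -0.425528.
δ = arcsin(-0.425528) = -25.18°.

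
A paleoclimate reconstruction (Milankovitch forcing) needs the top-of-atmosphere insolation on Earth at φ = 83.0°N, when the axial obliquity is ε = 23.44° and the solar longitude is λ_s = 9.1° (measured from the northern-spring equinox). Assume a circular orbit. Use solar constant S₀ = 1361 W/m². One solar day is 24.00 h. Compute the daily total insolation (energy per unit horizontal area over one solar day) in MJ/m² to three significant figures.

8.84 MJ/m²

Solar declination: sin δ = sin ε · sin λ_s = sin 23.44° × sin 9.1° = 0.06291, so δ = +3.607°.
cos H₀ = −tan(+83.0°) tan(+3.607°) = -0.5134, H₀ = 2.1099 rad.
Bracket: H₀ sin φ sin δ + cos φ cos δ sin H₀ = 2.1099×0.99255×0.06291 + 0.12187×0.99802×0.85815 = 0.131745 + 0.104376 = 0.236121.
Q̄ = (S₀/π) × [bracket] = (1361/π) × 0.236121 = 102.29 W/m².
Daily total = Q̄ × 24.00 h × 3600 s/h = 102.29 × 24.00 × 3600 / 10⁶ = 8.838 MJ/m².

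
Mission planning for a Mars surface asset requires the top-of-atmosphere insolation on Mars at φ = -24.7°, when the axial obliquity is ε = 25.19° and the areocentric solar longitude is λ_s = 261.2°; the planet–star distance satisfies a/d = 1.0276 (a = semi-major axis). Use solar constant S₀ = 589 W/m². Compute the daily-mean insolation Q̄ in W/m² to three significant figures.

sin δ = sin 25.19° × sin 261.2° = -0.42061, so δ = -24.873°.
cos H₀ = −tan(-24.7°) tan(-24.873°) = -0.2132, H₀ = 1.7857 rad.
Bracket: H₀ sin φ sin δ + cos φ cos δ sin H₀ = 1.7857×-0.41787×-0.42061 + 0.90851×0.90724×0.97700 = 0.313855 + 0.805279 = 1.119134.
Inverse-square distance factor (a/d)² = 1.0276² = 1.055962.
Q̄ = (S₀/π) × 1.055962 × [bracket] = (589/π) × 1.055962 × 1.119134 = 221.6 W/m².

Q̄ ≈ 222 W/m²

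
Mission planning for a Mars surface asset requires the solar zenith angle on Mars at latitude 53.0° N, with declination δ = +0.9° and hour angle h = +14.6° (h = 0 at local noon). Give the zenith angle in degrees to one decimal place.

cos θ_z = sin ϕ sin δ + cos ϕ cos δ cos h = 0.012544 + 0.582310 = 0.594854.
θ_z = arccos(0.594854) = 53.5°.

θ_z = 53.5°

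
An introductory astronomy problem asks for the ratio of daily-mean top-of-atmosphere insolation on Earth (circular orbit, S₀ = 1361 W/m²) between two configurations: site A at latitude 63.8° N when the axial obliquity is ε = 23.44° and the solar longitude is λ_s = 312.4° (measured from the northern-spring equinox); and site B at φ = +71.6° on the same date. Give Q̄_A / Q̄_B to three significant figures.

— Configuration A (φ=+63.8°):
Solar declination: sin δ = sin ε · sin λ_s = sin 23.44° × sin 312.4° = -0.29375, so δ = -17.083°.
cos H₀ = −tan(+63.8°) tan(-17.083°) = 0.6245, H₀ = 0.8963 rad.
Bracket: H₀ sin φ sin δ + cos φ cos δ sin H₀ = 0.8963×0.89726×-0.29375 + 0.44151×0.95588×0.78100 = -0.236238 + 0.329606 = 0.093368.
Q̄ = (S₀/π) × [bracket] = (1361/π) × 0.093368 = 40.449 W/m².
— Configuration B (φ=+71.6°):
cos H₀ = −tan(+71.6°) tan(-17.083°) = 0.9238, H₀ = 0.3929 rad.
Bracket: H₀ sin φ sin δ + cos φ cos δ sin H₀ = 0.3929×0.94888×-0.29375 + 0.31565×0.95588×0.38288 = -0.109514 + 0.115524 = 0.006010.
Q̄ = (S₀/π) × [bracket] = (1361/π) × 0.006010 = 2.6037 W/m².
Ratio Q̄_A / Q̄_B = 40.449 / 2.6037 = 15.54.

Q̄_A / Q̄_B ≈ 15.5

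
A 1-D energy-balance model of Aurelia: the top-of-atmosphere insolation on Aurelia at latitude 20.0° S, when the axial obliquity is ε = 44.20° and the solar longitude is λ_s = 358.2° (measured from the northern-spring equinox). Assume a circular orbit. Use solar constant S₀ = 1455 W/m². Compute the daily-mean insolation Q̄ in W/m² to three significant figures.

Solar declination: sin δ = sin ε · sin λ_s = sin 44.20° × sin 358.2° = -0.02190, so δ = -1.255°.
cos H₀ = −tan(-20.0°) tan(-1.255°) = -0.0080, H₀ = 1.5788 rad.
Bracket: H₀ sin φ sin δ + cos φ cos δ sin H₀ = 1.5788×-0.34202×-0.02190 + 0.93969×0.99976×0.99997 = 0.011826 + 0.939436 = 0.951262.
Q̄ = (S₀/π) × [bracket] = (1455/π) × 0.951262 = 440.6 W/m².

Q̄ ≈ 441 W/m²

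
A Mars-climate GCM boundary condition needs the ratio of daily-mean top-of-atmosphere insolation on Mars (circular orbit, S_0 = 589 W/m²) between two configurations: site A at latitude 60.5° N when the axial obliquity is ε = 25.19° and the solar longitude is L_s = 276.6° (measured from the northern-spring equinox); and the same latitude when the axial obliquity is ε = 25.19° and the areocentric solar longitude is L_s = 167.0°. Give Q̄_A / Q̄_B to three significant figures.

— Configuration A (ϕ=+60.5°):
Solar declination: sin δ = sin ε · sin L_s = sin 25.19° × sin 276.6° = -0.42280, so δ = -25.012°.
cos h₀ = −tan(+60.5°) tan(-25.012°) = 0.8246, h₀ = 0.6013 rad.
Bracket: h₀ sin ϕ sin δ + cos ϕ cos δ sin h₀ = 0.6013×0.87036×-0.42280 + 0.49242×0.90622×0.56567 = -0.221271 + 0.252425 = 0.031154.
Q̄ = (S_0/π) × [bracket] = (589/π) × 0.031154 = 5.8409 W/m².
— Configuration B (ϕ=+60.5°):
sin δ = sin 25.19° × sin 167.0° = 0.09574, so δ = +5.494°.
cos h₀ = −tan(+60.5°) tan(+5.494°) = -0.1700, h₀ = 1.7416 rad.
Bracket: h₀ sin ϕ sin δ + cos ϕ cos δ sin h₀ = 1.7416×0.87036×0.09574 + 0.49242×0.99541×0.98544 = 0.145125 + 0.483023 = 0.628148.
Q̄ = (S_0/π) × [bracket] = (589/π) × 0.628148 = 117.77 W/m².
Ratio Q̄_A / Q̄_B = 5.8409 / 117.77 = 0.04960.

Q̄_A / Q̄_B ≈ 0.0496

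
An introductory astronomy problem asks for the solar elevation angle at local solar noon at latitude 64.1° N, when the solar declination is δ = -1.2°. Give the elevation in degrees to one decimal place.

24.7°

At local noon the hour angle is zero, so the zenith angle equals |φ − δ| = |+64.1° − (-1.200°)| = 65.300°.
Elevation = 90° − 65.300° = 24.7°.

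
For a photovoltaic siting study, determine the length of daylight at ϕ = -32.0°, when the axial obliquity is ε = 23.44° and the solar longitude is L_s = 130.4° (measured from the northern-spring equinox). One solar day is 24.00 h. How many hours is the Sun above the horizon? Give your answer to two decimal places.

10.47 h

Solar declination: sin δ = sin ε · sin L_s = sin 23.44° × sin 130.4° = 0.30293, so δ = +17.634°.
cos h₀ = −tan ϕ · tan δ = −tan(-32.0°) × tan(+17.634°) = 0.1986, so h₀ = 1.3708 rad = 78.54°.
Daylight = 2h₀/(2π) × 24.00 h = (1.3708/π) × 24.00 = 10.47 h.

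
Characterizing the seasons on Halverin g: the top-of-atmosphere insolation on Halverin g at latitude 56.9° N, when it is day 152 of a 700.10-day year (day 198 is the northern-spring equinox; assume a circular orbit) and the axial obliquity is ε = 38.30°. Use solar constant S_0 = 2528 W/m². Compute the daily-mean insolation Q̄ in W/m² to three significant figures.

Solar longitude: L_s = 360° × (152 − 198)/700.10 = -23.654°, i.e. -23.654° + 360° = 336.346°.
sin δ = sin 38.30° × sin 336.346° = -0.24866, so δ = -14.398°.
cos h₀ = −tan(+56.9°) tan(-14.398°) = 0.3938, h₀ = 1.1660 rad.
Bracket: h₀ sin ϕ sin δ + cos ϕ cos δ sin h₀ = 1.1660×0.83772×-0.24866 + 0.54610×0.96859×0.91919 = -0.242886 + 0.486203 = 0.243317.
Q̄ = (S_0/π) × [bracket] = (2528/π) × 0.243317 = 195.8 W/m².

Q̄ ≈ 196 W/m²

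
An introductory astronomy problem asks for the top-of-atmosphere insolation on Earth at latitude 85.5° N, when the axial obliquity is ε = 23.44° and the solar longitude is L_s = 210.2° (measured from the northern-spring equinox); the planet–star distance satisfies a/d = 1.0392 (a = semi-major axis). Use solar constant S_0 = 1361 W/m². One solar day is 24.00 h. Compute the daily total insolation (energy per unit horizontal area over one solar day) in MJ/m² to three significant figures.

Solar declination: sin δ = sin ε · sin L_s = sin 23.44° × sin 210.2° = -0.20010, so δ = -11.543°.
cos h₀ = −tan(+85.5°) tan(-11.543°) = 2.5949 ≥ 1 ⇒ polar night, h₀ = 0 and Q̄ = 0.
Inverse-square distance factor (a/d)² = 1.0392² = 1.079937.
Daily total = Q̄ × 24.00 h × 3600 s/h = 0.00 MJ/m².

0.00 MJ/m²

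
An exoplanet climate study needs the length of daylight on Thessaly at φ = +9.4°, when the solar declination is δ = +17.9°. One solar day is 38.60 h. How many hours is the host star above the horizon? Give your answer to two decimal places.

19.96 h

cos H₀ = −tan φ · tan δ = −tan(+9.4°) × tan(+17.900°) = -0.0535, so H₀ = 1.6243 rad = 93.07°.
Daylight = 2H₀/(2π) × 38.60 h = (1.6243/π) × 38.60 = 19.96 h.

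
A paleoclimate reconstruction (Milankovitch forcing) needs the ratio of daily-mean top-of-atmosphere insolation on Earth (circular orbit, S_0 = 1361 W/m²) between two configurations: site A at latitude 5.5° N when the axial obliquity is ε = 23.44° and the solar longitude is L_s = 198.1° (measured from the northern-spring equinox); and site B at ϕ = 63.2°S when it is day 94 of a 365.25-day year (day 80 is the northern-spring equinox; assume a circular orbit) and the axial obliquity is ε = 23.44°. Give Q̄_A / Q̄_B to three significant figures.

— Configuration A (ϕ=+5.5°):
Solar declination: sin δ = sin ε · sin L_s = sin 23.44° × sin 198.1° = -0.12358, so δ = -7.099°.
cos h₀ = −tan(+5.5°) tan(-7.099°) = 0.0120, h₀ = 1.5588 rad.
Bracket: h₀ sin ϕ sin δ + cos ϕ cos δ sin h₀ = 1.5588×0.09585×-0.12358 + 0.99540×0.99233×0.99993 = -0.018464 + 0.987696 = 0.969232.
Q̄ = (S_0/π) × [bracket] = (1361/π) × 0.969232 = 419.89 W/m².
— Configuration B (ϕ=-63.2°):
Solar longitude: L_s = 360° × (94 − 80)/365.25 = 13.799°.
sin δ = sin 23.44° × sin 13.799° = 0.09488, so δ = +5.444°.
cos h₀ = −tan(-63.2°) tan(+5.444°) = 0.1887, h₀ = 1.3810 rad.
Bracket: h₀ sin ϕ sin δ + cos ϕ cos δ sin h₀ = 1.3810×-0.89259×0.09488 + 0.45088×0.99549×0.98204 = -0.116955 + 0.440785 = 0.323830.
Q̄ = (S_0/π) × [bracket] = (1361/π) × 0.323830 = 140.29 W/m².
Ratio Q̄_A / Q̄_B = 419.89 / 140.29 = 2.993.

Q̄_A / Q̄_B ≈ 2.99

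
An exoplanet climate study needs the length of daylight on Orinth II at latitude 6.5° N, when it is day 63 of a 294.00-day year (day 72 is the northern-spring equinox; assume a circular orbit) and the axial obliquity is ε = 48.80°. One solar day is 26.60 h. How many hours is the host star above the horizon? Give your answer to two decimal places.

13.16 h

Solar longitude: L_s = 360° × (63 − 72)/294.00 = -11.020°, i.e. -11.020° + 360° = 348.980°.
sin δ = sin 48.80° × sin 348.980° = -0.14383, so δ = -8.270°.
cos h₀ = −tan ϕ · tan δ = −tan(+6.5°) × tan(-8.270°) = 0.0166, so h₀ = 1.5542 rad = 89.05°.
Daylight = 2h₀/(2π) × 26.60 h = (1.5542/π) × 26.60 = 13.16 h.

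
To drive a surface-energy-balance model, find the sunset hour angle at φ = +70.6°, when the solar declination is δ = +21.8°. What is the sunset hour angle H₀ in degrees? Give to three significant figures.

H₀ = 180°

Sunrise equation: cos H₀ = −tan φ · tan δ = -1.1358 ≤ −1, so the Sun never sets (polar day) and H₀ = π.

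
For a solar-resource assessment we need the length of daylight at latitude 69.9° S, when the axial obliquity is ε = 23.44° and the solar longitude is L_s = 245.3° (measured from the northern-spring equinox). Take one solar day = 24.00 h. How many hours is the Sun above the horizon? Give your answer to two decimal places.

Solar declination: sin δ = sin ε · sin L_s = sin 23.44° × sin 245.3° = -0.36139, so δ = -21.186°.
Sunrise equation: cos h₀ = −tan ϕ · tan δ = -1.0591 ≤ −1, so the Sun never sets (polar day) and h₀ = π.
Daylight = 2h₀/(2π) × 24.00 h = (3.1416/π) × 24.00 = 24.00 h.

24.00 h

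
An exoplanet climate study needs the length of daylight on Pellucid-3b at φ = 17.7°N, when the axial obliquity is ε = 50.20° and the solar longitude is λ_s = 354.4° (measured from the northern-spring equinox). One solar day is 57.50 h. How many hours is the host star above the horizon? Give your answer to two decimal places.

28.31 h

Solar declination: sin δ = sin ε · sin λ_s = sin 50.20° × sin 354.4° = -0.07497, so δ = -4.300°.
cos H₀ = −tan φ · tan δ = −tan(+17.7°) × tan(-4.300°) = 0.0240, so H₀ = 1.5468 rad = 88.63°.
Daylight = 2H₀/(2π) × 57.50 h = (1.5468/π) × 57.50 = 28.31 h.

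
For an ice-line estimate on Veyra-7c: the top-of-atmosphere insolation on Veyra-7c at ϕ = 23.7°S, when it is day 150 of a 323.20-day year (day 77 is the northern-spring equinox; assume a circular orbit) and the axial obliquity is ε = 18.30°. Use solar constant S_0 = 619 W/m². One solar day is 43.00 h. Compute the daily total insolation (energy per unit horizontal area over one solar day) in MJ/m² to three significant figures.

Solar longitude: L_s = 360° × (150 − 77)/323.20 = 81.312°.
sin δ = sin 18.30° × sin 81.312° = 0.31039, so δ = +18.083°.
cos h₀ = −tan(-23.7°) tan(+18.083°) = 0.1433, h₀ = 1.4270 rad.
Bracket: h₀ sin ϕ sin δ + cos ϕ cos δ sin h₀ = 1.4270×-0.40195×0.31039 + 0.91566×0.95061×0.98967 = -0.178034 + 0.861444 = 0.683410.
Q̄ = (S_0/π) × [bracket] = (619/π) × 0.683410 = 134.65 W/m².
Daily total = Q̄ × 43.00 h × 3600 s/h = 134.65 × 43.00 × 3600 / 10⁶ = 20.84 MJ/m².

20.8 MJ/m²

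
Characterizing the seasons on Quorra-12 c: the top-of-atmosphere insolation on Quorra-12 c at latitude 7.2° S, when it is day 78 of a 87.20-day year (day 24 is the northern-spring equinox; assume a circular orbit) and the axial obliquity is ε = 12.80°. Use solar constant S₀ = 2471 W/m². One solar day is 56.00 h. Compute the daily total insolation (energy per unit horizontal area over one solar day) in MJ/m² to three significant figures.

160 MJ/m²

Solar longitude: λ_s = 360° × (78 − 24)/87.20 = 222.936°.
sin δ = sin 12.80° × sin 222.936° = -0.15091, so δ = -8.680°.
cos H₀ = −tan(-7.2°) tan(-8.680°) = -0.0193, H₀ = 1.5901 rad.
Bracket: H₀ sin φ sin δ + cos φ cos δ sin H₀ = 1.5901×-0.12533×-0.15091 + 0.99211×0.98855×0.99981 = 0.030074 + 0.980564 = 1.010638.
Q̄ = (S₀/π) × [bracket] = (2471/π) × 1.010638 = 794.91 W/m².
Daily total = Q̄ × 56.00 h × 3600 s/h = 794.91 × 56.00 × 3600 / 10⁶ = 160.3 MJ/m².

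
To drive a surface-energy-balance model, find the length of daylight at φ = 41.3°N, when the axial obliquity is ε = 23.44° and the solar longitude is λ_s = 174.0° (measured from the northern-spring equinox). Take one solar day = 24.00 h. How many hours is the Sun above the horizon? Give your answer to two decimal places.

12.28 h

Solar declination: sin δ = sin ε · sin λ_s = sin 23.44° × sin 174.0° = 0.04158, so δ = +2.383°.
cos H₀ = −tan φ · tan δ = −tan(+41.3°) × tan(+2.383°) = -0.0366, so H₀ = 1.6074 rad = 92.10°.
Daylight = 2H₀/(2π) × 24.00 h = (1.6074/π) × 24.00 = 12.28 h.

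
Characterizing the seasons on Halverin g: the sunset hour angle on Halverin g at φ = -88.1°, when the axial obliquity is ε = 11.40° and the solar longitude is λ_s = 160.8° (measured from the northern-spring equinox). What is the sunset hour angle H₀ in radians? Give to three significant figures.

Solar declination: sin δ = sin ε · sin λ_s = sin 11.40° × sin 160.8° = 0.06500, so δ = +3.727°.
cos H₀ = −tan φ · tan δ = 1.9636 ≥ 1, so the host star never rises (polar night) and H₀ = 0.

H₀ = 0.00 rad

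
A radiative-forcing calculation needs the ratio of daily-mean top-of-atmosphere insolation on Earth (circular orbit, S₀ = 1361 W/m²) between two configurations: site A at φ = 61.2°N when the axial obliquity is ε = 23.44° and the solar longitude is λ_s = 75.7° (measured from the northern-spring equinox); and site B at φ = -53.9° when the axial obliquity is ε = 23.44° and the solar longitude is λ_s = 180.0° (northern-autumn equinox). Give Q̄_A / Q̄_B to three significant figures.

— Configuration A (φ=+61.2°):
Solar declination: sin δ = sin ε · sin λ_s = sin 23.44° × sin 75.7° = 0.38546, so δ = +22.673°.
cos H₀ = −tan(+61.2°) tan(+22.673°) = -0.7599, H₀ = 2.4339 rad.
Bracket: H₀ sin φ sin δ + cos φ cos δ sin H₀ = 2.4339×0.87631×0.38546 + 0.48175×0.92272×0.65007 = 0.822129 + 0.288969 = 1.111098.
Q̄ = (S₀/π) × [bracket] = (1361/π) × 1.111098 = 481.35 W/m².
— Configuration B (φ=-53.9°):
Solar declination: sin δ = sin ε · sin λ_s = sin 23.44° × sin 180.0° = 0.00000, so δ = +0.000°.
cos H₀ = −tan(-53.9°) tan(+0.000°) = 0.0000, H₀ = 1.5708 rad.
Bracket: H₀ sin φ sin δ + cos φ cos δ sin H₀ = 1.5708×-0.80799×0.00000 + 0.58920×1.00000×1.00000 = -0.000000 + 0.589200 = 0.589200.
Q̄ = (S₀/π) × [bracket] = (1361/π) × 0.589200 = 255.25 W/m².
Ratio Q̄_A / Q̄_B = 481.35 / 255.25 = 1.886.

Q̄_A / Q̄_B ≈ 1.89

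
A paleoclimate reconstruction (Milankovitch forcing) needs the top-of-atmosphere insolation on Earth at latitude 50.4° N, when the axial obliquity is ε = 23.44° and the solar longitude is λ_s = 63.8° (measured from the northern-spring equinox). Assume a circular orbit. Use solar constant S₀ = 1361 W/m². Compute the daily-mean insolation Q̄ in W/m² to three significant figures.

Solar declination: sin δ = sin ε · sin λ_s = sin 23.44° × sin 63.8° = 0.35692, so δ = +20.911°.
cos H₀ = −tan(+50.4°) tan(+20.911°) = -0.4619, H₀ = 2.0509 rad.
Bracket: H₀ sin φ sin δ + cos φ cos δ sin H₀ = 2.0509×0.77051×0.35692 + 0.63742×0.93414×0.88695 = 0.564019 + 0.528125 = 1.092144.
Q̄ = (S₀/π) × [bracket] = (1361/π) × 1.092144 = 473.1 W/m².

Q̄ ≈ 473 W/m²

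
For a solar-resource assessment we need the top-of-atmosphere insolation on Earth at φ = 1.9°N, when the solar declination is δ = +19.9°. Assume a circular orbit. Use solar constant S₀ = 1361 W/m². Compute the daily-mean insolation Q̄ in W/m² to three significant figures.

cos H₀ = −tan(+1.9°) tan(+19.900°) = -0.0120, H₀ = 1.5828 rad.
Bracket: H₀ sin φ sin δ + cos φ cos δ sin H₀ = 1.5828×0.03316×0.34038 + 0.99945×0.94029×0.99993 = 0.017865 + 0.939707 = 0.957572.
Q̄ = (S₀/π) × [bracket] = (1361/π) × 0.957572 = 414.8 W/m².

Q̄ ≈ 415 W/m²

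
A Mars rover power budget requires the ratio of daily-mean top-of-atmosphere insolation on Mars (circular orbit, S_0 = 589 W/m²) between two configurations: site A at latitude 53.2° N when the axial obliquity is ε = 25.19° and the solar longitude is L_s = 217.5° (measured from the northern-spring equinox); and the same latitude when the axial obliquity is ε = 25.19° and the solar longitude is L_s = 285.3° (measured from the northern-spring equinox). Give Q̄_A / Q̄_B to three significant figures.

Q̄_A / Q̄_B ≈ 2.20

— Configuration A (ϕ=+53.2°):
Solar declination: sin δ = sin ε · sin L_s = sin 25.19° × sin 217.5° = -0.25910, so δ = -15.017°.
cos h₀ = −tan(+53.2°) tan(-15.017°) = 0.3586, h₀ = 1.2040 rad.
Bracket: h₀ sin ϕ sin δ + cos ϕ cos δ sin h₀ = 1.2040×0.80073×-0.25910 + 0.59902×0.96585×0.93349 = -0.249793 + 0.540083 = 0.290290.
Q̄ = (S_0/π) × [bracket] = (589/π) × 0.290290 = 54.425 W/m².
— Configuration B (ϕ=+53.2°):
Solar declination: sin δ = sin ε · sin L_s = sin 25.19° × sin 285.3° = -0.41054, so δ = -24.239°.
cos h₀ = −tan(+53.2°) tan(-24.239°) = 0.6018, h₀ = 0.9250 rad.
Bracket: h₀ sin ϕ sin δ + cos ϕ cos δ sin h₀ = 0.9250×0.80073×-0.41054 + 0.59902×0.91184×0.79862 = -0.304077 + 0.436215 = 0.132138.
Q̄ = (S_0/π) × [bracket] = (589/π) × 0.132138 = 24.774 W/m².
Ratio Q̄_A / Q̄_B = 54.425 / 24.774 = 2.197.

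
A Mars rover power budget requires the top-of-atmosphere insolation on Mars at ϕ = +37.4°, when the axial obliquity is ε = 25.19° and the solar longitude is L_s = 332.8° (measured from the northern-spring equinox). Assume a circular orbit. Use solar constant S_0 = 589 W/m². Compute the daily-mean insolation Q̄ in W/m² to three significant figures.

Solar declination: sin δ = sin ε · sin L_s = sin 25.19° × sin 332.8° = -0.19455, so δ = -11.218°.
cos h₀ = −tan(+37.4°) tan(-11.218°) = 0.1516, h₀ = 1.4186 rad.
Bracket: h₀ sin ϕ sin δ + cos ϕ cos δ sin h₀ = 1.4186×0.60738×-0.19455 + 0.79441×0.98089×0.98844 = -0.167630 + 0.770221 = 0.602591.
Q̄ = (S_0/π) × [bracket] = (589/π) × 0.602591 = 113.0 W/m².

Q̄ ≈ 113 W/m²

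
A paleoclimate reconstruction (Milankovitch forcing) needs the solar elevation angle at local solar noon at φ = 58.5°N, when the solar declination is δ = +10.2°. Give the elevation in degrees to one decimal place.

At local noon the hour angle is zero, so the zenith angle equals |φ − δ| = |+58.5° − (+10.200°)| = 48.300°.
Elevation = 90° − 48.300° = 41.7°.

41.7°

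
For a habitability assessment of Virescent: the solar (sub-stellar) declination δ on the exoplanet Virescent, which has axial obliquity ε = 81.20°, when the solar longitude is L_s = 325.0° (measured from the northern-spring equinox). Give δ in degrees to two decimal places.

sin δ = sin ε · sin L_s = sin 81.20° × sin 325.0° = -0.566825.
δ = arcsin(-0.566825) = -34.53°.

δ = -34.53°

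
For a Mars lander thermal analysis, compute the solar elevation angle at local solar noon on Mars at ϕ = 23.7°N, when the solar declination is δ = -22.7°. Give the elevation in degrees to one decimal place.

At local noon the hour angle is zero, so the zenith angle equals |ϕ − δ| = |+23.7° − (-22.700°)| = 46.400°.
Elevation = 90° − 46.400° = 43.6°.

43.6°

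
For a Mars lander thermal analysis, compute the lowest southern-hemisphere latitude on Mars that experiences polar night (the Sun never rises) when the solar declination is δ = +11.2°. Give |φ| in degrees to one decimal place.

|φ| = 78.8°

Polar night requires cos H₀ = −tan φ tan δ ≥ 1, i.e. tan φ tan δ ≤ −1.
The boundary is |tan φ| · |tan δ| = 1, so |φ| = 90° − |δ| = 90° − 11.2° = 78.8° in the southern hemisphere.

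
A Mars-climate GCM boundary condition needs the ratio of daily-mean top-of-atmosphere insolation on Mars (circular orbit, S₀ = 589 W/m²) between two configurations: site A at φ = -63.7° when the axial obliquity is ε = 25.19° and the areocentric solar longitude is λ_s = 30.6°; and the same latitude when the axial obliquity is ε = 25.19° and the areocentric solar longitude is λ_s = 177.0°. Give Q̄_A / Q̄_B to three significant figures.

— Configuration A (φ=-63.7°):
sin δ = sin 25.19° × sin 30.6° = 0.21666, so δ = +12.513°.
cos H₀ = −tan(-63.7°) tan(+12.513°) = 0.4490, H₀ = 1.1051 rad.
Bracket: H₀ sin φ sin δ + cos φ cos δ sin H₀ = 1.1051×-0.89649×0.21666 + 0.44307×0.97625×0.89351 = -0.214647 + 0.386485 = 0.171838.
Q̄ = (S₀/π) × [bracket] = (589/π) × 0.171838 = 32.217 W/m².
— Configuration B (φ=-63.7°):
sin δ = sin 25.19° × sin 177.0° = 0.02228, so δ = +1.276°.
cos H₀ = −tan(-63.7°) tan(+1.276°) = 0.0451, H₀ = 1.5257 rad.
Bracket: H₀ sin φ sin δ + cos φ cos δ sin H₀ = 1.5257×-0.89649×0.02228 + 0.44307×0.99975×0.99898 = -0.030474 + 0.442507 = 0.412033.
Q̄ = (S₀/π) × [bracket] = (589/π) × 0.412033 = 77.250 W/m².
Ratio Q̄_A / Q̄_B = 32.217 / 77.250 = 0.4170.

Q̄_A / Q̄_B ≈ 0.417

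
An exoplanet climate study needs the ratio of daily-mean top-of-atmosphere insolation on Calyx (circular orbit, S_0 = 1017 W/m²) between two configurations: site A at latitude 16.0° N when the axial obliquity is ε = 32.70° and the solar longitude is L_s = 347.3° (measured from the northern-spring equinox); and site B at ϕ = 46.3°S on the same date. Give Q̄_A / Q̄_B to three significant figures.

— Configuration A (ϕ=+16.0°):
Solar declination: sin δ = sin ε · sin L_s = sin 32.70° × sin 347.3° = -0.11877, so δ = -6.821°.
cos h₀ = −tan(+16.0°) tan(-6.821°) = 0.0343, h₀ = 1.5365 rad.
Bracket: h₀ sin ϕ sin δ + cos ϕ cos δ sin h₀ = 1.5365×0.27564×-0.11877 + 0.96126×0.99292×0.99941 = -0.050302 + 0.953891 = 0.903589.
Q̄ = (S_0/π) × [bracket] = (1017/π) × 0.903589 = 292.51 W/m².
— Configuration B (ϕ=-46.3°):
cos h₀ = −tan(-46.3°) tan(-6.821°) = -0.1252, h₀ = 1.6963 rad.
Bracket: h₀ sin ϕ sin δ + cos ϕ cos δ sin h₀ = 1.6963×-0.72297×-0.11877 + 0.69088×0.99292×0.99214 = 0.145656 + 0.680597 = 0.826253.
Q̄ = (S_0/π) × [bracket] = (1017/π) × 0.826253 = 267.48 W/m².
Ratio Q̄_A / Q̄_B = 292.51 / 267.48 = 1.094.

Q̄_A / Q̄_B ≈ 1.09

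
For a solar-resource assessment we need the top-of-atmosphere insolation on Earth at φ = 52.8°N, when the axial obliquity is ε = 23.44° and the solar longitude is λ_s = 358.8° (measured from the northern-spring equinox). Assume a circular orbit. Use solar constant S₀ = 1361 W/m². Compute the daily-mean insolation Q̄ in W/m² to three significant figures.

Q̄ ≈ 257 W/m²

Solar declination: sin δ = sin ε · sin λ_s = sin 23.44° × sin 358.8° = -0.00833, so δ = -0.477°.
cos H₀ = −tan(+52.8°) tan(-0.477°) = 0.0110, H₀ = 1.5598 rad.
Bracket: H₀ sin φ sin δ + cos φ cos δ sin H₀ = 1.5598×0.79653×-0.00833 + 0.60460×0.99997×0.99994 = -0.010349 + 0.604546 = 0.594197.
Q̄ = (S₀/π) × [bracket] = (1361/π) × 0.594197 = 257.4 W/m².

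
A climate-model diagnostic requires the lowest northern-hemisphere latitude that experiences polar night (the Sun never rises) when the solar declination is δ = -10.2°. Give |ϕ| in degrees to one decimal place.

Polar night requires cos h₀ = −tan ϕ tan δ ≥ 1, i.e. tan ϕ tan δ ≤ −1.
The boundary is |tan ϕ| · |tan δ| = 1, so |ϕ| = 90° − |δ| = 90° − 10.2° = 79.8° in the northern hemisphere.

|ϕ| = 79.8°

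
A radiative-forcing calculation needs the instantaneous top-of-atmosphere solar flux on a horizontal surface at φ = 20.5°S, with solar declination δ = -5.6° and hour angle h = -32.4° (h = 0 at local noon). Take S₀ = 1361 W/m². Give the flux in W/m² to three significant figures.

1.12e+03 W/m²

cos θ_z = sin φ sin δ + cos φ cos δ cos h = 0.034174 + 0.787084 = 0.821258.
Flux = S₀ · cos θ_z = 1361 × 0.821258 = 1118 W/m².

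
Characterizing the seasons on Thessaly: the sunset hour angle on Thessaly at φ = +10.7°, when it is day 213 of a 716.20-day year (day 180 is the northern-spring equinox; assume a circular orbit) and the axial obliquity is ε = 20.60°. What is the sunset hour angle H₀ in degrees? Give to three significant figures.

Solar longitude: λ_s = 360° × (213 − 180)/716.20 = 16.588°.
sin δ = sin 20.60° × sin 16.588° = 0.10044, so δ = +5.765°.
cos H₀ = −tan φ · tan δ = −tan(+10.7°) × tan(+5.765°) = -0.0191, so H₀ = 1.5899 rad = 91.09°.

H₀ = 91.1°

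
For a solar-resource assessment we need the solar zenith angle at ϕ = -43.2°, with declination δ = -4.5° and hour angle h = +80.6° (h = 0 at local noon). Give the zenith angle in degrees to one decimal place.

cos θ_z = sin ϕ sin δ + cos ϕ cos δ cos h = 0.053709 + 0.118692 = 0.172401.
θ_z = arccos(0.172401) = 80.1°.

θ_z = 80.1°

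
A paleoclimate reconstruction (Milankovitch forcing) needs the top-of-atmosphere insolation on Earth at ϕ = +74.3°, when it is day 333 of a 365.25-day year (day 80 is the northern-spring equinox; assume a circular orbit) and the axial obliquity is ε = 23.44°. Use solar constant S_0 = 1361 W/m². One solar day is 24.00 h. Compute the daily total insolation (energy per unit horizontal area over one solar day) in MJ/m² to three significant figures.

0.00 MJ/m²

Solar longitude: L_s = 360° × (333 − 80)/365.25 = 249.363°.
sin δ = sin 23.44° × sin 249.363° = -0.37226, so δ = -21.855°.
cos h₀ = −tan(+74.3°) tan(-21.855°) = 1.4269 ≥ 1 ⇒ polar night, h₀ = 0 and Q̄ = 0.
Daily total = Q̄ × 24.00 h × 3600 s/h = 0.00 MJ/m².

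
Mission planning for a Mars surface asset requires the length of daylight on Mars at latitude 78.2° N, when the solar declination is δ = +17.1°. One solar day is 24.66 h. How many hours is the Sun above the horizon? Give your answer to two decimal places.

24.66 h

Sunrise equation: cos h₀ = −tan ϕ · tan δ = -1.4726 ≤ −1, so the Sun never sets (polar day) and h₀ = π.
Daylight = 2h₀/(2π) × 24.66 h = (3.1416/π) × 24.66 = 24.66 h.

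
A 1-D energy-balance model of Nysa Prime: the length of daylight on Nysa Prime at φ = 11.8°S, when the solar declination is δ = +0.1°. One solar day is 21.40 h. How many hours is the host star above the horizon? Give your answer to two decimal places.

cos H₀ = −tan φ · tan δ = −tan(-11.8°) × tan(+0.100°) = 0.0004, so H₀ = 1.5704 rad = 89.98°.
Daylight = 2H₀/(2π) × 21.40 h = (1.5704/π) × 21.40 = 10.70 h.

10.70 h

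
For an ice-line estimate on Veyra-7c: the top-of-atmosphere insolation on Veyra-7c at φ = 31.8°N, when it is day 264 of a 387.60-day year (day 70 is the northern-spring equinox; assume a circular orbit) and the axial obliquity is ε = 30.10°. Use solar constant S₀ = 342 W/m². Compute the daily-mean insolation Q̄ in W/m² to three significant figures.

Solar longitude: λ_s = 360° × (264 − 70)/387.60 = 180.186°.
sin δ = sin 30.10° × sin 180.186° = -0.00163, so δ = -0.093°.
cos H₀ = −tan(+31.8°) tan(-0.093°) = 0.0010, H₀ = 1.5698 rad.
Bracket: H₀ sin φ sin δ + cos φ cos δ sin H₀ = 1.5698×0.52696×-0.00163 + 0.84989×1.00000×1.00000 = -0.001348 + 0.849890 = 0.848542.
Q̄ = (S₀/π) × [bracket] = (342/π) × 0.848542 = 92.37 W/m².

Q̄ ≈ 92.4 W/m²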